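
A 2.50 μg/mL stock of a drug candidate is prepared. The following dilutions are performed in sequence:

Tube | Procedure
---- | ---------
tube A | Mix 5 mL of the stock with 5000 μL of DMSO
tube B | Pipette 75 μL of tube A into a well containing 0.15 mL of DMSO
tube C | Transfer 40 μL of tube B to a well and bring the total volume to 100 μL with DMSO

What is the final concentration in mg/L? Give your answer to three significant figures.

0.167 mg/L

Step 1: 5 mL + 5000 μL = 10 mL total → factor 10/5 = 2
Step 2: 75 μL + 0.15 mL = 225 μL total → factor 225/75 = 3
Step 3: 40 μL brought to 100 μL → factor 100/40 = 2.5
Overall dilution factor = 2 × 3 × 2.5 = 15
Final = 2.50 μg/mL / 15 = 0.1667 μg/mL = 0.167 mg/L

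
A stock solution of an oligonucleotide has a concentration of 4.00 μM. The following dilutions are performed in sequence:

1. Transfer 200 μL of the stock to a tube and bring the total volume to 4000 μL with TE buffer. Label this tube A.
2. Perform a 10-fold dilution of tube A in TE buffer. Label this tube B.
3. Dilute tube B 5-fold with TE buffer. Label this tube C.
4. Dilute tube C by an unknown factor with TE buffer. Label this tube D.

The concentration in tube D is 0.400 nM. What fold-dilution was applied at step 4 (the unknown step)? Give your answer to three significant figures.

Step 1: 200 μL brought to 4000 μL → factor 4000/200 = 20
Step 2: 10-fold → factor 10
Step 3: 5-fold → factor 5
Step 4: unknown factor x
Product of known-step factors = 1000
Overall factor = 4.00 μM / (0.400 nM) = 10000
x = 10000 / 1000 = 10.0

10.0-fold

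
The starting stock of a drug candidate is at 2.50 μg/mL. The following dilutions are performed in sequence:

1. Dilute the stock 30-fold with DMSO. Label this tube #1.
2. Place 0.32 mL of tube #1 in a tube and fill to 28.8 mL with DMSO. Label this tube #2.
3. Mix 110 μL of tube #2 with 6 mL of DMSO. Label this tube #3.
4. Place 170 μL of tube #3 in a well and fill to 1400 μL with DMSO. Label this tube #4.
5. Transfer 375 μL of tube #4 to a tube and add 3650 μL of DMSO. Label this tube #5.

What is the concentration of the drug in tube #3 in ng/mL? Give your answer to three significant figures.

0.0167 ng/mL

Step 1: 30-fold → factor 30
Step 2: 0.32 mL brought to 28.8 mL → factor 28.8/0.32 = 90
Step 3: 110 μL + 6 mL = 6110 μL total → factor 6110/110 = 55.545
Dilution factor through tube #3 = 30 × 90 × 55.545 = 1.4997 × 10^5
[tube #3] = 2.50 μg/mL / 1.4997 × 10^5 = 1.667 × 10^-5 μg/mL = 0.0167 ng/mL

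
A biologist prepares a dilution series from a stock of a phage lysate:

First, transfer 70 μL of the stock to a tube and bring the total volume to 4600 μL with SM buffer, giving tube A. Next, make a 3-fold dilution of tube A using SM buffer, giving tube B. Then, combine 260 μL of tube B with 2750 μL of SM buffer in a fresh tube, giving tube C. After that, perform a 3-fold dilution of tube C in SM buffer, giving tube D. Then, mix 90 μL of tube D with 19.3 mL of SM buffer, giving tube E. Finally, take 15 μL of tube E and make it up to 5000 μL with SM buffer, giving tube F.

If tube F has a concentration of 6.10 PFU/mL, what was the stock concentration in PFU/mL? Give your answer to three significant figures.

3.00 × 10^9 PFU/mL

Step 1: 70 μL brought to 4600 μL → factor 4600/70 = 65.714
Step 2: 3-fold → factor 3
Step 3: 260 μL + 2750 μL = 3010 μL total → factor 3010/260 = 11.577
Step 4: 3-fold → factor 3
Step 5: 90 μL + 19.3 mL = 19390 μL total → factor 19390/90 = 215.44
Step 6: 15 μL brought to 5000 μL → factor 5000/15 = 333.33
Overall dilution factor = 65.714 × 3 × 11.577 × 3 × 215.44 × 333.33 = 4.9171 × 10^8
Stock = 6.10 PFU/mL × 4.9171 × 10^8 = 3.00 × 10^9 PFU/mL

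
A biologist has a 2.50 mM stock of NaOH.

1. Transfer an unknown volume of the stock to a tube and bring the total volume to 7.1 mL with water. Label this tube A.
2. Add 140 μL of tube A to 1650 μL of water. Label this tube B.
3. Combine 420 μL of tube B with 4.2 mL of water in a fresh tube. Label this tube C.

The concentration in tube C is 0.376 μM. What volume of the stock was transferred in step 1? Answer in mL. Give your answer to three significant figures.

0.150 mL

Step 1: v brought to 7.1 mL → factor = 7.1 mL/v
Step 2: 140 μL + 1650 μL = 1790 μL total → factor 1790/140 = 12.786
Step 3: 420 μL + 4.2 mL = 4620 μL total → factor 4620/420 = 11
Product of known-step factors = 140.64
Overall factor = 2.50 mM / (0.376 μM) = 6648.9
Step-1 factor = 6648.9 / 140.64 = 47.275
v = 7.1 mL / 47.275 = 0.150 mL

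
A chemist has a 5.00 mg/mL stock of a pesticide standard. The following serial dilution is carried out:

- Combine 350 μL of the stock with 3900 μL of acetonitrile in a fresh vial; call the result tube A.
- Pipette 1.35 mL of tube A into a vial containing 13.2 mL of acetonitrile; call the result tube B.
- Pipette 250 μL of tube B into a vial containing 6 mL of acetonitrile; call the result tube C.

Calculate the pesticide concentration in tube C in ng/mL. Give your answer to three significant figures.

1.53 × 10^3 ng/mL

Step 1: 350 μL + 3900 μL = 4250 μL total → factor 4250/350 = 12.143
Step 2: 1.35 mL + 13.2 mL = 14.55 mL total → factor 14.55/1.35 = 10.778
Step 3: 250 μL + 6 mL = 6250 μL total → factor 6250/250 = 25
Dilution factor through tube C = 12.143 × 10.778 × 25 = 3271.8
[tube C] = 5.00 mg/mL / 3271.8 = 0.001528 mg/mL = 1.53 × 10^3 ng/mL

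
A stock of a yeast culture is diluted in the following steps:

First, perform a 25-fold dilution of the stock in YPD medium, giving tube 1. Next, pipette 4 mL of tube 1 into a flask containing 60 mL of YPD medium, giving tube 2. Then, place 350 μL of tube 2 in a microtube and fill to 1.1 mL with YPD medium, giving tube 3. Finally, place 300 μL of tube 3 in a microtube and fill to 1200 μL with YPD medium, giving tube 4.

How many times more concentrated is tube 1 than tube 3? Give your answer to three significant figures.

50.3

Step 1: 25-fold → factor 25
Step 2: 4 mL + 60 mL = 64 mL total → factor 64/4 = 16
Step 3: 350 μL brought to 1.1 mL → factor 1100/350 = 3.1429
Dilution factor to tube 1 = 25; to tube 3 = 1257.1
[tube 1]/[tube 3] = (factor to tube 3)/(factor to tube 1) = 1257.1/25 = 50.3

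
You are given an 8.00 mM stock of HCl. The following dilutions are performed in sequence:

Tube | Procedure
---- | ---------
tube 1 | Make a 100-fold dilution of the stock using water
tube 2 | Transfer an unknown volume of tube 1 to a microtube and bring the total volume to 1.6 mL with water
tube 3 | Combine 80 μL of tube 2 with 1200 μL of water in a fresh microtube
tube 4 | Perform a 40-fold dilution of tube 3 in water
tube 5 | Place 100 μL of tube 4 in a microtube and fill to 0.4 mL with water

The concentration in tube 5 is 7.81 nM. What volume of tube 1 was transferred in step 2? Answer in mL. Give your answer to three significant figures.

0.400 mL

Step 1: 100-fold → factor 100
Step 2: v brought to 1.6 mL → factor = 1.6 mL/v
Step 3: 80 μL + 1200 μL = 1280 μL total → factor 1280/80 = 16
Step 4: 40-fold → factor 40
Step 5: 100 μL brought to 0.4 mL → factor 400/100 = 4
Product of known-step factors = 2.56 × 10^5
Overall factor = 8.00 mM / (7.81 nM) = 1.0243 × 10^6
Step-2 factor = 1.0243 × 10^6 / 2.56 × 10^5 = 4.0013
v = 1.6 mL / 4.0013 = 0.400 mL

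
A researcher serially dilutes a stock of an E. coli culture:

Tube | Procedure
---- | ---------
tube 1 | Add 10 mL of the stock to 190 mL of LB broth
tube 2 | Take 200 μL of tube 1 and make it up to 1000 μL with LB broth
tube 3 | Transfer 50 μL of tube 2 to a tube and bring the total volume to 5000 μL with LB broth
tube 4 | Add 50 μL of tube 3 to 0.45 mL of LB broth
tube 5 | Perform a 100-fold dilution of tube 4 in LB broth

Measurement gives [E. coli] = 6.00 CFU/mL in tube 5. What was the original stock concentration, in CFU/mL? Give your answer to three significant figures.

Step 1: 10 mL + 190 mL = 200 mL total → factor 200/10 = 20
Step 2: 200 μL brought to 1000 μL → factor 1000/200 = 5
Step 3: 50 μL brought to 5000 μL → factor 5000/50 = 100
Step 4: 50 μL + 0.45 mL = 500 μL total → factor 500/50 = 10
Step 5: 100-fold → factor 100
Overall dilution factor = 20 × 5 × 100 × 10 × 100 = 1 × 10^7
Stock = 6.00 CFU/mL × 1 × 10^7 = 6.00 × 10^7 CFU/mL

6.00 × 10^7 CFU/mL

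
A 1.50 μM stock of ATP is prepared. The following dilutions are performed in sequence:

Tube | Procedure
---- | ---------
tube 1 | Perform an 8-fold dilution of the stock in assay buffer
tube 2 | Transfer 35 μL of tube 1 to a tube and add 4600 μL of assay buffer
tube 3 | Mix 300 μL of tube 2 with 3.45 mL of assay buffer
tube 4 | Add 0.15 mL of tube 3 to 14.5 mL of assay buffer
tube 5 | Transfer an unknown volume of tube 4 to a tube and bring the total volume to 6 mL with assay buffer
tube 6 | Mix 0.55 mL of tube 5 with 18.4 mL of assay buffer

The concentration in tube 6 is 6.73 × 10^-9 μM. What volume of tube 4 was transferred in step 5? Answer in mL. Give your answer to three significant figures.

Step 1: 8-fold → factor 8
Step 2: 35 μL + 4600 μL = 4635 μL total → factor 4635/35 = 132.43
Step 3: 300 μL + 3.45 mL = 3750 μL total → factor 3750/300 = 12.5
Step 4: 0.15 mL + 14.5 mL = 14.65 mL total → factor 14.65/0.15 = 97.667
Step 5: v brought to 6 mL → factor = 6 mL/v
Step 6: 0.55 mL + 18.4 mL = 18.95 mL total → factor 18.95/0.55 = 34.455
Product of known-step factors = 4.4563 × 10^7
Overall factor = 1.50 μM / (6.73 × 10^-9 μM) = 2.2288 × 10^8
Step-5 factor = 2.2288 × 10^8 / 4.4563 × 10^7 = 5.0015
v = 6 mL / 5.0015 = 1.20 mL

1.20 mL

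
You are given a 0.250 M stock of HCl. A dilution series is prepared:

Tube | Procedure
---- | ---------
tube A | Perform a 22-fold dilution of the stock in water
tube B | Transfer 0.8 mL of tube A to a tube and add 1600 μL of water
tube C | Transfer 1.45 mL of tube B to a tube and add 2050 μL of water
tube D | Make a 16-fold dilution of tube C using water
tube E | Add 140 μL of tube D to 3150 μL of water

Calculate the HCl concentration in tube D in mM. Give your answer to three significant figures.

Step 1: 22-fold → factor 22
Step 2: 0.8 mL + 1600 μL = 2.4 mL total → factor 2.4/0.8 = 3
Step 3: 1.45 mL + 2050 μL = 3.5 mL total → factor 3.5/1.45 = 2.4138
Step 4: 16-fold → factor 16
Dilution factor through tube D = 22 × 3 × 2.4138 × 16 = 2549
[tube D] = 0.250 M / 2549 = 9.808 × 10^-5 M = 0.0981 mM

0.0981 mM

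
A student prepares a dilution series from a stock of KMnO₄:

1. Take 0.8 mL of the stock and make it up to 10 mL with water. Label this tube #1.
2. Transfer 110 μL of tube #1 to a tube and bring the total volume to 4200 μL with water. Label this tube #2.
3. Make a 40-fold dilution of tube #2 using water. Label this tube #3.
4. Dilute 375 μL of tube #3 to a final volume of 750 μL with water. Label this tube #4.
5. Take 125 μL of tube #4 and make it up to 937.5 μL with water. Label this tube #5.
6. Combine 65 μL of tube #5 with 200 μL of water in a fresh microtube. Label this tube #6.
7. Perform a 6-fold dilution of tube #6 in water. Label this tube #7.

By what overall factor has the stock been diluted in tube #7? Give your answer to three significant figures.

Step 1: 0.8 mL brought to 10 mL → factor 10/0.8 = 12.5
Step 2: 110 μL brought to 4200 μL → factor 4200/110 = 38.182
Step 3: 40-fold → factor 40
Step 4: 375 μL brought to 750 μL → factor 750/375 = 2
Step 5: 125 μL brought to 937.5 μL → factor 937.5/125 = 7.5
Step 6: 65 μL + 200 μL = 265 μL total → factor 265/65 = 4.0769
Step 7: 6-fold → factor 6
Overall dilution factor = 12.5 × 38.182 × 40 × 2 × 7.5 × 4.0769 × 6 = 7.0049 × 10^6

7.00 × 10^6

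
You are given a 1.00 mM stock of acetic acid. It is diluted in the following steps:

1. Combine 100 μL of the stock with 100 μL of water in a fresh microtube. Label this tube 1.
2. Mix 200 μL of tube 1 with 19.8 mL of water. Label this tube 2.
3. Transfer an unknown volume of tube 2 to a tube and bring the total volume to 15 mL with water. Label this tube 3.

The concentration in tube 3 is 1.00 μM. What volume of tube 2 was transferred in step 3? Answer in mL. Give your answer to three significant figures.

Step 1: 100 μL + 100 μL = 200 μL total → factor 200/100 = 2
Step 2: 200 μL + 19.8 mL = 20000 μL total → factor 20000/200 = 100
Step 3: v brought to 15 mL → factor = 15 mL/v
Product of known-step factors = 200
Overall factor = 1.00 mM / (1.00 μM) = 1000
Step-3 factor = 1000 / 200 = 5
v = 15 mL / 5 = 3.00 mL

3.00 mL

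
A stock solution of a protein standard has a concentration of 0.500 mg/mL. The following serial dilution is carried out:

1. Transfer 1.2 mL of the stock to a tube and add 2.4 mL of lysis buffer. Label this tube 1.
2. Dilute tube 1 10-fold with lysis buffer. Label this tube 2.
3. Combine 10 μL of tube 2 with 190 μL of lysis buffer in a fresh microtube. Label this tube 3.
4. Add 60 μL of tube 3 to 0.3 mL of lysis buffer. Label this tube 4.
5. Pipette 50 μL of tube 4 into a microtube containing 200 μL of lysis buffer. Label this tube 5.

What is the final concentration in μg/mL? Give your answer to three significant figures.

0.0278 μg/mL

Step 1: 1.2 mL + 2.4 mL = 3.6 mL total → factor 3.6/1.2 = 3
Step 2: 10-fold → factor 10
Step 3: 10 μL + 190 μL = 200 μL total → factor 200/10 = 20
Step 4: 60 μL + 0.3 mL = 360 μL total → factor 360/60 = 6
Step 5: 50 μL + 200 μL = 250 μL total → factor 250/50 = 5
Overall dilution factor = 3 × 10 × 20 × 6 × 5 = 18000
Final = 0.500 mg/mL / 18000 = 2.778 × 10^-5 mg/mL = 0.0278 μg/mL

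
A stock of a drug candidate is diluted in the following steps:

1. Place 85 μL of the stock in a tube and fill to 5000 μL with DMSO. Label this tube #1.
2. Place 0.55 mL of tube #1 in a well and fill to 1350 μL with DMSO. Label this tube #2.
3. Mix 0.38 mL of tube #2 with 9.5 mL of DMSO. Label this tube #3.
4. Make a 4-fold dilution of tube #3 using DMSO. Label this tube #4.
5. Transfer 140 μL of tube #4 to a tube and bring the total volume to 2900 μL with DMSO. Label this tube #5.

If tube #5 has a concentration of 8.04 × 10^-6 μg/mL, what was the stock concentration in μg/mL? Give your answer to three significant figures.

2.50 μg/mL

Step 1: 85 μL brought to 5000 μL → factor 5000/85 = 58.824
Step 2: 0.55 mL brought to 1350 μL → factor 1.35/0.55 = 2.4545
Step 3: 0.38 mL + 9.5 mL = 9.88 mL total → factor 9.88/0.38 = 26
Step 4: 4-fold → factor 4
Step 5: 140 μL brought to 2900 μL → factor 2900/140 = 20.714
Overall dilution factor = 58.824 × 2.4545 × 26 × 4 × 20.714 = 3.1105 × 10^5
Stock = 8.04 × 10^-6 μg/mL × 3.1105 × 10^5 = 2.50 μg/mL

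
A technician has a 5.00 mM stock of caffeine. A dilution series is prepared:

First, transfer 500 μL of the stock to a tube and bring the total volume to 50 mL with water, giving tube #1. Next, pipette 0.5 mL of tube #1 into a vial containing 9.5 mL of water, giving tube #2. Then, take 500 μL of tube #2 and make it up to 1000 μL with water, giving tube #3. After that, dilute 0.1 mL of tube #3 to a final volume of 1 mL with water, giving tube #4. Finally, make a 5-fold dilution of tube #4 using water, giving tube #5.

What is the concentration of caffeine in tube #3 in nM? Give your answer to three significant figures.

Step 1: 500 μL brought to 50 mL → factor 50000/500 = 100
Step 2: 0.5 mL + 9.5 mL = 10 mL total → factor 10/0.5 = 20
Step 3: 500 μL brought to 1000 μL → factor 1000/500 = 2
Dilution factor through tube #3 = 100 × 20 × 2 = 4000
[tube #3] = 5.00 mM / 4000 = 0.001250 mM = 1.25 × 10^3 nM

1.25 × 10^3 nM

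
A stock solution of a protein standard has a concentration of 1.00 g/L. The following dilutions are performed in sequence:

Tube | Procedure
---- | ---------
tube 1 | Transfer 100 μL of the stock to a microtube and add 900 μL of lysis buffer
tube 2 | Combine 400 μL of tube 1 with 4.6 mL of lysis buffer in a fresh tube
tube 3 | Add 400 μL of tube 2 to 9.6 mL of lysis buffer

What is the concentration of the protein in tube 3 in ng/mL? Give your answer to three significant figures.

Step 1: 100 μL + 900 μL = 1000 μL total → factor 1000/100 = 10
Step 2: 400 μL + 4.6 mL = 5000 μL total → factor 5000/400 = 12.5
Step 3: 400 μL + 9.6 mL = 10000 μL total → factor 10000/400 = 25
Overall dilution factor = 10 × 12.5 × 25 = 3125
Final = 1.00 g/L / 3125 = 0.0003200 g/L = 320 ng/mL

320 ng/mL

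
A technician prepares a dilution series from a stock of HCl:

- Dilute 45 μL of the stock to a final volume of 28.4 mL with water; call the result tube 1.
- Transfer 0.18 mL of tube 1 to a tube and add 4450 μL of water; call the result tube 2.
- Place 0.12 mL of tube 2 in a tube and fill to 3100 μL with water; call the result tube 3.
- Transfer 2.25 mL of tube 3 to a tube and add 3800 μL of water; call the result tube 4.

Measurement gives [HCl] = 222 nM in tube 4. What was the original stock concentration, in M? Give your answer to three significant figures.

Step 1: 45 μL brought to 28.4 mL → factor 28400/45 = 631.11
Step 2: 0.18 mL + 4450 μL = 4.63 mL total → factor 4.63/0.18 = 25.722
Step 3: 0.12 mL brought to 3100 μL → factor 3.1/0.12 = 25.833
Step 4: 2.25 mL + 3800 μL = 6.05 mL total → factor 6.05/2.25 = 2.6889
Overall dilution factor = 631.11 × 25.722 × 25.833 × 2.6889 = 1.1276 × 10^6
Stock = 222 nM × 1.1276 × 10^6 = 2.503 × 10^8 nM = 0.250 M

0.250 M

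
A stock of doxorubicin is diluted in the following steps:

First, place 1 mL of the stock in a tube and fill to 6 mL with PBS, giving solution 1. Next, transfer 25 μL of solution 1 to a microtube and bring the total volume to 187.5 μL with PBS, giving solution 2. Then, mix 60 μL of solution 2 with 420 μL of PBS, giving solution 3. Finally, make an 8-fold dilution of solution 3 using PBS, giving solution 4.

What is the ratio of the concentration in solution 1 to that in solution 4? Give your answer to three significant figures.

Step 1: 1 mL brought to 6 mL → factor 6/1 = 6
Step 2: 25 μL brought to 187.5 μL → factor 187.5/25 = 7.5
Step 3: 60 μL + 420 μL = 480 μL total → factor 480/60 = 8
Step 4: 8-fold → factor 8
Dilution factor to solution 1 = 6; to solution 4 = 2880
[solution 1]/[solution 4] = (factor to solution 4)/(factor to solution 1) = 2880/6 = 480

480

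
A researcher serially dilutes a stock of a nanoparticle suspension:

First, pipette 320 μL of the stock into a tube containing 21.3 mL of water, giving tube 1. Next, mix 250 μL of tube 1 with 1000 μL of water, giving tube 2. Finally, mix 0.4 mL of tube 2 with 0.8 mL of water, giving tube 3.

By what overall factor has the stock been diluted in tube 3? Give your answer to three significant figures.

Step 1: 320 μL + 21.3 mL = 21620 μL total → factor 21620/320 = 67.562
Step 2: 250 μL + 1000 μL = 1250 μL total → factor 1250/250 = 5
Step 3: 0.4 mL + 0.8 mL = 1.2 mL total → factor 1.2/0.4 = 3
Overall dilution factor = 67.562 × 5 × 3 = 1013.4

1.01 × 10^3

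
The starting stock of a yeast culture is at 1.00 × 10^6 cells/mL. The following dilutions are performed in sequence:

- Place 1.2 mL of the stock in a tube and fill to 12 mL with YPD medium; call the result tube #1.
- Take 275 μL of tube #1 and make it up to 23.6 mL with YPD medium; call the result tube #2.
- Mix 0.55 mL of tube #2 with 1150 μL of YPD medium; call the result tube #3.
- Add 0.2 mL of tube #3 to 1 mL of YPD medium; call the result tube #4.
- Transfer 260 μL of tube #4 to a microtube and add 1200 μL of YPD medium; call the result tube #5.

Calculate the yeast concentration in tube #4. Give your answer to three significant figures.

62.8 cells/mL

Step 1: 1.2 mL brought to 12 mL → factor 12/1.2 = 10
Step 2: 275 μL brought to 23.6 mL → factor 23600/275 = 85.818
Step 3: 0.55 mL + 1150 μL = 1.7 mL total → factor 1.7/0.55 = 3.0909
Step 4: 0.2 mL + 1 mL = 1.2 mL total → factor 1.2/0.2 = 6
Dilution factor through tube #4 = 10 × 85.818 × 3.0909 × 6 = 15915
[tube #4] = 1.00 × 10^6 cells/mL / 15915 = 62.8 cells/mL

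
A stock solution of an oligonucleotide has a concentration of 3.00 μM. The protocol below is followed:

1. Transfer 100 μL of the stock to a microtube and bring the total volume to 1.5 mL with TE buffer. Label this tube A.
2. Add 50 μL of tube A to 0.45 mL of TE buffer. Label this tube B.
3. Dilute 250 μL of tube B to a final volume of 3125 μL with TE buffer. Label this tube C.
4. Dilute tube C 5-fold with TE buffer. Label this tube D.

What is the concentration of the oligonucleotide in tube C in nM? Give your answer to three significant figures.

1.60 nM

Step 1: 100 μL brought to 1.5 mL → factor 1500/100 = 15
Step 2: 50 μL + 0.45 mL = 500 μL total → factor 500/50 = 10
Step 3: 250 μL brought to 3125 μL → factor 3125/250 = 12.5
Dilution factor through tube C = 15 × 10 × 12.5 = 1875
[tube C] = 3.00 μM / 1875 = 0.001600 μM = 1.60 nM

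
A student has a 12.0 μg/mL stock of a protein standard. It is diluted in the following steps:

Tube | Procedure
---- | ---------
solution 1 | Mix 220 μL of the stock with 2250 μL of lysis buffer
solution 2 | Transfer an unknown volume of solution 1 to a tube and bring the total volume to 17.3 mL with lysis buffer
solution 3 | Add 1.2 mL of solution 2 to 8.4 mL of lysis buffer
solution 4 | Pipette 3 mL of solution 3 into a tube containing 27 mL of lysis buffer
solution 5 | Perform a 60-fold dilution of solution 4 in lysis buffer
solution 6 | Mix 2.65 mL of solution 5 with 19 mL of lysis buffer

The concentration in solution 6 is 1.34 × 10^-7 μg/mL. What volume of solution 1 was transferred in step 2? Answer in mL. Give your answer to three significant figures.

0.0851 mL

Step 1: 220 μL + 2250 μL = 2470 μL total → factor 2470/220 = 11.227
Step 2: v brought to 17.3 mL → factor = 17.3 mL/v
Step 3: 1.2 mL + 8.4 mL = 9.6 mL total → factor 9.6/1.2 = 8
Step 4: 3 mL + 27 mL = 30 mL total → factor 30/3 = 10
Step 5: 60-fold → factor 60
Step 6: 2.65 mL + 19 mL = 21.65 mL total → factor 21.65/2.65 = 8.1698
Product of known-step factors = 4.4028 × 10^5
Overall factor = 12.0 μg/mL / (1.34 × 10^-7 μg/mL) = 8.9552 × 10^7
Step-2 factor = 8.9552 × 10^7 / 4.4028 × 10^5 = 203.4
v = 17.3 mL / 203.4 = 0.0851 mL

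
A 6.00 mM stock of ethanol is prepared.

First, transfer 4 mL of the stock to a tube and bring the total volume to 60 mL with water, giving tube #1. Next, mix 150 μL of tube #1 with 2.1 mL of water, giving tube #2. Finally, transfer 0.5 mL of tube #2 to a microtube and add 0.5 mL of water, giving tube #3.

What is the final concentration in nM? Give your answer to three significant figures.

Step 1: 4 mL brought to 60 mL → factor 60/4 = 15
Step 2: 150 μL + 2.1 mL = 2250 μL total → factor 2250/150 = 15
Step 3: 0.5 mL + 0.5 mL = 1 mL total → factor 1/0.5 = 2
Overall dilution factor = 15 × 15 × 2 = 450
Final = 6.00 mM / 450 = 0.01333 mM = 1.33 × 10^4 nM

1.33 × 10^4 nM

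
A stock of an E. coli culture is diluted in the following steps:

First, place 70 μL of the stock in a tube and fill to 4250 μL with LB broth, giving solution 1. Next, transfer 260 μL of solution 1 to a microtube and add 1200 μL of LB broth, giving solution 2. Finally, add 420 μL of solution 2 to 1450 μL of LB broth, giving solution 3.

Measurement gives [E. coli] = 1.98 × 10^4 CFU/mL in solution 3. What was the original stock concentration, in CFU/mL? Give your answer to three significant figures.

Step 1: 70 μL brought to 4250 μL → factor 4250/70 = 60.714
Step 2: 260 μL + 1200 μL = 1460 μL total → factor 1460/260 = 5.6154
Step 3: 420 μL + 1450 μL = 1870 μL total → factor 1870/420 = 4.4524
Overall dilution factor = 60.714 × 5.6154 × 4.4524 = 1518
Stock = 1.98 × 10^4 CFU/mL × 1518 = 3.01 × 10^7 CFU/mL

3.01 × 10^7 CFU/mL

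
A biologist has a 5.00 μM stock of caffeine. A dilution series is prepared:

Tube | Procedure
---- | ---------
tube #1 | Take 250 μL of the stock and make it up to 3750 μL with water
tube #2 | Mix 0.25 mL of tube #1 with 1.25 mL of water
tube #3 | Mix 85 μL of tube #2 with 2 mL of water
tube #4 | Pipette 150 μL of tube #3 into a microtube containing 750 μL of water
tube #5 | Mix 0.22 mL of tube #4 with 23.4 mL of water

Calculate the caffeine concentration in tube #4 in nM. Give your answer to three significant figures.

0.377 nM

Step 1: 250 μL brought to 3750 μL → factor 3750/250 = 15
Step 2: 0.25 mL + 1.25 mL = 1.5 mL total → factor 1.5/0.25 = 6
Step 3: 85 μL + 2 mL = 2085 μL total → factor 2085/85 = 24.529
Step 4: 150 μL + 750 μL = 900 μL total → factor 900/150 = 6
Dilution factor through tube #4 = 15 × 6 × 24.529 × 6 = 13246
[tube #4] = 5.00 μM / 13246 = 0.0003775 μM = 0.377 nM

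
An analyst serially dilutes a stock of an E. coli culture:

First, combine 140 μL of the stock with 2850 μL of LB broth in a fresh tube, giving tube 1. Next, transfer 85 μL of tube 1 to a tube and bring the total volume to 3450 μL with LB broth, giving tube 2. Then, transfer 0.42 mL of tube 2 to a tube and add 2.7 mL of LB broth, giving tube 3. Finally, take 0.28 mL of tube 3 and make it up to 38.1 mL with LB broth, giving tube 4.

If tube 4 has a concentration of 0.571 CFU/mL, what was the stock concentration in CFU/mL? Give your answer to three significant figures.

Step 1: 140 μL + 2850 μL = 2990 μL total → factor 2990/140 = 21.357
Step 2: 85 μL brought to 3450 μL → factor 3450/85 = 40.588
Step 3: 0.42 mL + 2.7 mL = 3.12 mL total → factor 3.12/0.42 = 7.4286
Step 4: 0.28 mL brought to 38.1 mL → factor 38.1/0.28 = 136.07
Overall dilution factor = 21.357 × 40.588 × 7.4286 × 136.07 = 8.7622 × 10^5
Stock = 0.571 CFU/mL × 8.7622 × 10^5 = 5.00 × 10^5 CFU/mL

5.00 × 10^5 CFU/mL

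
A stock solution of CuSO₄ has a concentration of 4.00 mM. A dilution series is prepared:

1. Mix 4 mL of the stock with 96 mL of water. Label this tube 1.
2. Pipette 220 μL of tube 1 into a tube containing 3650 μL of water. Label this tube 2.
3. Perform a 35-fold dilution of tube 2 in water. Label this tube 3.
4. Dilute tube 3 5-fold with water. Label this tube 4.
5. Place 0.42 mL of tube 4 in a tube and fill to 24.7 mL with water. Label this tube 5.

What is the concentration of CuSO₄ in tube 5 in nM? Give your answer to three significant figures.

Step 1: 4 mL + 96 mL = 100 mL total → factor 100/4 = 25
Step 2: 220 μL + 3650 μL = 3870 μL total → factor 3870/220 = 17.591
Step 3: 35-fold → factor 35
Step 4: 5-fold → factor 5
Step 5: 0.42 mL brought to 24.7 mL → factor 24.7/0.42 = 58.81
Overall dilution factor = 25 × 17.591 × 35 × 5 × 58.81 = 4.526 × 10^6
Final = 4.00 mM / 4.526 × 10^6 = 8.838 × 10^-7 mM = 0.884 nM

0.884 nM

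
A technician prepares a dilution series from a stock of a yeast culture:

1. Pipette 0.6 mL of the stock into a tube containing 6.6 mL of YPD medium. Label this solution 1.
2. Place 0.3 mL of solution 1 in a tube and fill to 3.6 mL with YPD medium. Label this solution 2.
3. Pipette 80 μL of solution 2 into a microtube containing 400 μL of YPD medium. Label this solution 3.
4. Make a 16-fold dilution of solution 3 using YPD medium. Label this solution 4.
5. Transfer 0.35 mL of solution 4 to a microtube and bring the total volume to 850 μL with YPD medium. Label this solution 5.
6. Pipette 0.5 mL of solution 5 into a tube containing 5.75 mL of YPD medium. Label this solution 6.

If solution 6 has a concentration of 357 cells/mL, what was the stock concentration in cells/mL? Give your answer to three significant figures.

1.50 × 10^8 cells/mL

Step 1: 0.6 mL + 6.6 mL = 7.2 mL total → factor 7.2/0.6 = 12
Step 2: 0.3 mL brought to 3.6 mL → factor 3.6/0.3 = 12
Step 3: 80 μL + 400 μL = 480 μL total → factor 480/80 = 6
Step 4: 16-fold → factor 16
Step 5: 0.35 mL brought to 850 μL → factor 0.85/0.35 = 2.4286
Step 6: 0.5 mL + 5.75 mL = 6.25 mL total → factor 6.25/0.5 = 12.5
Overall dilution factor = 12 × 12 × 6 × 16 × 2.4286 × 12.5 = 4.1966 × 10^5
Stock = 357 cells/mL × 4.1966 × 10^5 = 1.50 × 10^8 cells/mL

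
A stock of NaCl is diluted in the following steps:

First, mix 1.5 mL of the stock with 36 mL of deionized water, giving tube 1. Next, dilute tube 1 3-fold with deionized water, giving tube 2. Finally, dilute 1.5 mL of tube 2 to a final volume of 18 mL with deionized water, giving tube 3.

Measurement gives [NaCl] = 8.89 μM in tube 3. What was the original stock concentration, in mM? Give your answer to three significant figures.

8.00 mM

Step 1: 1.5 mL + 36 mL = 37.5 mL total → factor 37.5/1.5 = 25
Step 2: 3-fold → factor 3
Step 3: 1.5 mL brought to 18 mL → factor 18/1.5 = 12
Overall dilution factor = 25 × 3 × 12 = 900
Stock = 8.89 μM × 900 = 8001 μM = 8.00 mM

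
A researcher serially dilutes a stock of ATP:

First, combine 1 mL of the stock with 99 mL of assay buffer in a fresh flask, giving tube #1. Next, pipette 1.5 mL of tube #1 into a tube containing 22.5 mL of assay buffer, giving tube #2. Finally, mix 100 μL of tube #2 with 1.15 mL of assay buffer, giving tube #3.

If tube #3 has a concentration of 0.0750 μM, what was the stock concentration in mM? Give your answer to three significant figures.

Step 1: 1 mL + 99 mL = 100 mL total → factor 100/1 = 100
Step 2: 1.5 mL + 22.5 mL = 24 mL total → factor 24/1.5 = 16
Step 3: 100 μL + 1.15 mL = 1250 μL total → factor 1250/100 = 12.5
Overall dilution factor = 100 × 16 × 12.5 = 20000
Stock = 0.0750 μM × 20000 = 1500 μM = 1.50 mM

1.50 mM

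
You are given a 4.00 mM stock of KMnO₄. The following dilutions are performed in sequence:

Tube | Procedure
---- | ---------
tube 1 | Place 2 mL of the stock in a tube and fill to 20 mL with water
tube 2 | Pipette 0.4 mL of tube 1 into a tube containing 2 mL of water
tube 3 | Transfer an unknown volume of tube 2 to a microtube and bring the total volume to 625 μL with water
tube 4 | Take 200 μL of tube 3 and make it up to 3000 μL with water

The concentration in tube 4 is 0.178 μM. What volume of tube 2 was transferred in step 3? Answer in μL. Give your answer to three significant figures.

Step 1: 2 mL brought to 20 mL → factor 20/2 = 10
Step 2: 0.4 mL + 2 mL = 2.4 mL total → factor 2.4/0.4 = 6
Step 3: v brought to 625 μL → factor = 625 μL/v
Step 4: 200 μL brought to 3000 μL → factor 3000/200 = 15
Product of known-step factors = 900
Overall factor = 4.00 mM / (0.178 μM) = 22472
Step-3 factor = 22472 / 900 = 24.969
v = 625 μL / 24.969 = 25.0 μL

25.0 μL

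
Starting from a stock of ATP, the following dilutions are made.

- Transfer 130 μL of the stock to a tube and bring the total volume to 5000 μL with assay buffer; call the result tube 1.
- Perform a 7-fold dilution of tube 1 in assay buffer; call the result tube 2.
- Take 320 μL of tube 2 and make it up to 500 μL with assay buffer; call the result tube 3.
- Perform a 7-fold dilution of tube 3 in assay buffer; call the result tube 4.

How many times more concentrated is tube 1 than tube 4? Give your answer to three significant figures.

Step 1: 130 μL brought to 5000 μL → factor 5000/130 = 38.462
Step 2: 7-fold → factor 7
Step 3: 320 μL brought to 500 μL → factor 500/320 = 1.5625
Step 4: 7-fold → factor 7
Dilution factor to tube 1 = 38.462; to tube 4 = 2944.7
[tube 1]/[tube 4] = (factor to tube 4)/(factor to tube 1) = 2944.7/38.462 = 76.6

76.6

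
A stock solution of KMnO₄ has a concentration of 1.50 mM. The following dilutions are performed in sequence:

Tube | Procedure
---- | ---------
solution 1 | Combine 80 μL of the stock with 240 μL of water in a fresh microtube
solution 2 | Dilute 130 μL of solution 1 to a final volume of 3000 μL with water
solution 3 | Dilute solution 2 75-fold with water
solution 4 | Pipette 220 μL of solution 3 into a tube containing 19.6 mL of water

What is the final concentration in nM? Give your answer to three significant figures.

Step 1: 80 μL + 240 μL = 320 μL total → factor 320/80 = 4
Step 2: 130 μL brought to 3000 μL → factor 3000/130 = 23.077
Step 3: 75-fold → factor 75
Step 4: 220 μL + 19.6 mL = 19820 μL total → factor 19820/220 = 90.091
Overall dilution factor = 4 × 23.077 × 75 × 90.091 = 6.2371 × 10^5
Final = 1.50 mM / 6.2371 × 10^5 = 2.405 × 10^-6 mM = 2.40 nM

2.40 nM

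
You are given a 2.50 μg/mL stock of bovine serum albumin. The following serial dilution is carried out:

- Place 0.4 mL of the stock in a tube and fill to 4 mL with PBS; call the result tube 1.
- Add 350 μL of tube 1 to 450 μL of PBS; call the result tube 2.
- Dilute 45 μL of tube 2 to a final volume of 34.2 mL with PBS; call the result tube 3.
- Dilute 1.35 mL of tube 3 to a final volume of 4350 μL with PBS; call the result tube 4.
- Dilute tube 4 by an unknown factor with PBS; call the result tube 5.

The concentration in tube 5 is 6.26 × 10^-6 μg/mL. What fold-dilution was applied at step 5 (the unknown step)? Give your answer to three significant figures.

7.13-fold

Step 1: 0.4 mL brought to 4 mL → factor 4/0.4 = 10
Step 2: 350 μL + 450 μL = 800 μL total → factor 800/350 = 2.2857
Step 3: 45 μL brought to 34.2 mL → factor 34200/45 = 760
Step 4: 1.35 mL brought to 4350 μL → factor 4.35/1.35 = 3.2222
Step 5: unknown factor x
Product of known-step factors = 55975
Overall factor = 2.50 μg/mL / (6.26 × 10^-6 μg/mL) = 3.9936 × 10^5
x = 3.9936 × 10^5 / 55975 = 7.13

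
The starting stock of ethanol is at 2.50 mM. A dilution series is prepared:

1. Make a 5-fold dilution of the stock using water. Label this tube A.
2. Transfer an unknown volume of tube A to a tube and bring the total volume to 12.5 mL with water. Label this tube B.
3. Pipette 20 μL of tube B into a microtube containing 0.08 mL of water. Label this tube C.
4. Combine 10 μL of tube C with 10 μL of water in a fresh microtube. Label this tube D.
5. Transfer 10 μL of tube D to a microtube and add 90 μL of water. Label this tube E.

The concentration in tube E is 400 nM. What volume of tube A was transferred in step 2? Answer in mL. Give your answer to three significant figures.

1.00 mL

Step 1: 5-fold → factor 5
Step 2: v brought to 12.5 mL → factor = 12.5 mL/v
Step 3: 20 μL + 0.08 mL = 100 μL total → factor 100/20 = 5
Step 4: 10 μL + 10 μL = 20 μL total → factor 20/10 = 2
Step 5: 10 μL + 90 μL = 100 μL total → factor 100/10 = 10
Product of known-step factors = 500
Overall factor = 2.50 mM / (400 nM) = 6250
Step-2 factor = 6250 / 500 = 12.5
v = 12.5 mL / 12.5 = 1.00 mL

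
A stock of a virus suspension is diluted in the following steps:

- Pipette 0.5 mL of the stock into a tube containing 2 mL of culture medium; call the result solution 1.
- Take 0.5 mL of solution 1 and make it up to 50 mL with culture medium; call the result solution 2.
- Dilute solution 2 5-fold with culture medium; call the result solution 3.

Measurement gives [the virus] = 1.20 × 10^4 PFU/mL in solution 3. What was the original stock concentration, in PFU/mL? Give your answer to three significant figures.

Step 1: 0.5 mL + 2 mL = 2.5 mL total → factor 2.5/0.5 = 5
Step 2: 0.5 mL brought to 50 mL → factor 50/0.5 = 100
Step 3: 5-fold → factor 5
Overall dilution factor = 5 × 100 × 5 = 2500
Stock = 1.20 × 10^4 PFU/mL × 2500 = 3.00 × 10^7 PFU/mL

3.00 × 10^7 PFU/mL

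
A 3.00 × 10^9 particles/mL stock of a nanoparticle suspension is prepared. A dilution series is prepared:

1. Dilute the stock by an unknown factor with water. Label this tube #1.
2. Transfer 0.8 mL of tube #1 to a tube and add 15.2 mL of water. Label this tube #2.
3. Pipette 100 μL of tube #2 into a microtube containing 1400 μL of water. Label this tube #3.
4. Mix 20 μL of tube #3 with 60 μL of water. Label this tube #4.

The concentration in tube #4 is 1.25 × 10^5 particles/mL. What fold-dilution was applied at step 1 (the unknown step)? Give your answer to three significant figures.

Step 1: unknown factor x
Step 2: 0.8 mL + 15.2 mL = 16 mL total → factor 16/0.8 = 20
Step 3: 100 μL + 1400 μL = 1500 μL total → factor 1500/100 = 15
Step 4: 20 μL + 60 μL = 80 μL total → factor 80/20 = 4
Product of known-step factors = 1200
Overall factor = 3.00 × 10^9 particles/mL / (1.25 × 10^5 particles/mL) = 24000
x = 24000 / 1200 = 20.0

20.0-fold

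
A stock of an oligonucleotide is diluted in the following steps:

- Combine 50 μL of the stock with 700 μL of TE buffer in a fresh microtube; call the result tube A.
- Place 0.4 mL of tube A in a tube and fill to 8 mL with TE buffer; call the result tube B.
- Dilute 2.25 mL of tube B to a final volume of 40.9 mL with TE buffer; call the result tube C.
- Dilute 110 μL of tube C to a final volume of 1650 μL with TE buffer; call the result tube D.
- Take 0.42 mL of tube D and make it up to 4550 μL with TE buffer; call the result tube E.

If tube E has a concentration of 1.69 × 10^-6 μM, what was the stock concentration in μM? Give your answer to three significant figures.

Step 1: 50 μL + 700 μL = 750 μL total → factor 750/50 = 15
Step 2: 0.4 mL brought to 8 mL → factor 8/0.4 = 20
Step 3: 2.25 mL brought to 40.9 mL → factor 40.9/2.25 = 18.178
Step 4: 110 μL brought to 1650 μL → factor 1650/110 = 15
Step 5: 0.42 mL brought to 4550 μL → factor 4.55/0.42 = 10.833
Overall dilution factor = 15 × 20 × 18.178 × 15 × 10.833 = 8.8617 × 10^5
Stock = 1.69 × 10^-6 μM × 8.8617 × 10^5 = 1.50 μM

1.50 μM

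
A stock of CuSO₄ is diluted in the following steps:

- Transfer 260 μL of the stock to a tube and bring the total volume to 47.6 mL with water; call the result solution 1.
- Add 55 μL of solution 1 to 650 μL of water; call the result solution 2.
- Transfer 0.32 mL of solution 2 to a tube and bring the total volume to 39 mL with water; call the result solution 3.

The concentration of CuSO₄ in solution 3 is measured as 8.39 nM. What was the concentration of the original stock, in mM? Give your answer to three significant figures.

2.40 mM

Step 1: 260 μL brought to 47.6 mL → factor 47600/260 = 183.08
Step 2: 55 μL + 650 μL = 705 μL total → factor 705/55 = 12.818
Step 3: 0.32 mL brought to 39 mL → factor 39/0.32 = 121.88
Overall dilution factor = 183.08 × 12.818 × 121.88 = 2.8601 × 10^5
Stock = 8.39 nM × 2.8601 × 10^5 = 2.400 × 10^6 nM = 2.40 mM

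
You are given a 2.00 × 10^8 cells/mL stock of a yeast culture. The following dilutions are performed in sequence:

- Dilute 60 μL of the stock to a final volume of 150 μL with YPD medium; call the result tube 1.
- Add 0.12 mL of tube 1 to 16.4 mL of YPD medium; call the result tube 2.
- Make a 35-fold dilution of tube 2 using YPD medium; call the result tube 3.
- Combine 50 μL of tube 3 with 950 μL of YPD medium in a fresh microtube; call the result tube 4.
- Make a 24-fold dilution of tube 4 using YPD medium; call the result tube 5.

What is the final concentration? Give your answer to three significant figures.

34.6 cells/mL

Step 1: 60 μL brought to 150 μL → factor 150/60 = 2.5
Step 2: 0.12 mL + 16.4 mL = 16.52 mL total → factor 16.52/0.12 = 137.67
Step 3: 35-fold → factor 35
Step 4: 50 μL + 950 μL = 1000 μL total → factor 1000/50 = 20
Step 5: 24-fold → factor 24
Overall dilution factor = 2.5 × 137.67 × 35 × 20 × 24 = 5.782 × 10^6
Final = 2.00 × 10^8 cells/mL / 5.782 × 10^6 = 34.6 cells/mL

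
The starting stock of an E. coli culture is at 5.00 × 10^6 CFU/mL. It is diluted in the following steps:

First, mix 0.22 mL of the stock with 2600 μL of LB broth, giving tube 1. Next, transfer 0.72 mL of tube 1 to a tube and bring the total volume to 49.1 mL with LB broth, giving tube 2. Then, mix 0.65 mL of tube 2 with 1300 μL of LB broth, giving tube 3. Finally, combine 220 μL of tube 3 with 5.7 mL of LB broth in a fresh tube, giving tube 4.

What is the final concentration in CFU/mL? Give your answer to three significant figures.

Step 1: 0.22 mL + 2600 μL = 2.82 mL total → factor 2.82/0.22 = 12.818
Step 2: 0.72 mL brought to 49.1 mL → factor 49.1/0.72 = 68.194
Step 3: 0.65 mL + 1300 μL = 1.95 mL total → factor 1.95/0.65 = 3
Step 4: 220 μL + 5.7 mL = 5920 μL total → factor 5920/220 = 26.909
Overall dilution factor = 12.818 × 68.194 × 3 × 26.909 = 70566
Final = 5.00 × 10^6 CFU/mL / 70566 = 70.9 CFU/mL

70.9 CFU/mL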